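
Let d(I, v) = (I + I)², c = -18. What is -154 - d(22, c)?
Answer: -2090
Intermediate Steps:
d(I, v) = 4*I² (d(I, v) = (2*I)² = 4*I²)
-154 - d(22, c) = -154 - 4*22² = -154 - 4*484 = -154 - 1*1936 = -154 - 1936 = -2090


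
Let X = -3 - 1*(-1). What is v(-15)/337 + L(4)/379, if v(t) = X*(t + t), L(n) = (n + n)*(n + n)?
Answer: 44308/127723 ≈ 0.34691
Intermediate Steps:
X = -2 (X = -3 + 1 = -2)
L(n) = 4*n² (L(n) = (2*n)*(2*n) = 4*n²)
v(t) = -4*t (v(t) = -2*(t + t) = -4*t)
v(-15)/337 + L(4)/379 = -4*(-15)/337 + (4*4²)/379 = 60*(1/337) + (4*16)*(1/379) = 60/337 + 64*(1/379) = 60/337 + 64/379 = 44308/127723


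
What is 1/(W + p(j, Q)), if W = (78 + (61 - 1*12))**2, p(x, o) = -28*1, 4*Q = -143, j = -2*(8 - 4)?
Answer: 1/16101 ≈ 6.2108e-5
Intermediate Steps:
j = -8 (j = -2*4 = -8)
Q = -143/4 (Q = (1/4)*(-143) = -143/4 ≈ -35.750)
p(x, o) = -28
W = 16129 (W = (78 + (61 - 12))**2 = (78 + 49)**2 = 127**2 = 16129)
1/(W + p(j, Q)) = 1/(16129 - 28) = 1/16101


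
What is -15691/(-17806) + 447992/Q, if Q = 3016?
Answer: 34587369/231478 ≈ 149.42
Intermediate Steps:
-15691/(-17806) + 447992/Q = -15691/(-17806) + 447992/3016 = -15691*(-1/17806) + 447992*(1/3016) = 15691/17806 + 1931/13 = 34587369/231478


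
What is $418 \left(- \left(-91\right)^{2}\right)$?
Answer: $-3461458$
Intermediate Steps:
$418 \left(- \left(-91\right)^{2}\right) = 418 \left(\left(-1\right) 8281\right) = 418 \left(-8281\right) = -3461458$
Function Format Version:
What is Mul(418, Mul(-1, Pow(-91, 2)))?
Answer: -3461458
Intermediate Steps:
Mul(418, Mul(-1, Pow(-91, 2))) = Mul(418, Mul(-1, 8281)) = Mul(418, -8281) = -3461458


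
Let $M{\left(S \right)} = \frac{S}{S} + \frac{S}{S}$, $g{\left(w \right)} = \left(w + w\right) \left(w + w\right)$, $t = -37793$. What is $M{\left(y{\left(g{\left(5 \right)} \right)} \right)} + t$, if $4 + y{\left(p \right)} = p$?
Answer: $-37791$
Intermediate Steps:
$g{\left(w \right)} = 4 w^{2}$ ($g{\left(w \right)} = 2 w 2 w = 4 w^{2}$)
$y{\left(p \right)} = -4 + p$
$M{\left(S \right)} = 2$ ($M{\left(S \right)} = 1 + 1 = 2$)
$M{\left(y{\left(g{\left(5 \right)} \right)} \right)} + t = 2 - 37793 = -37791$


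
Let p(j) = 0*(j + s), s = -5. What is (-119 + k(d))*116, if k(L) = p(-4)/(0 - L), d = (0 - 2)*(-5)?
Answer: -13804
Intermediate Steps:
d = 10 (d = -2*(-5) = 10)
p(j) = 0 (p(j) = 0*(j - 5) = 0*(-5 + j) = 0)
k(L) = 0 (k(L) = 0/(0 - L) = 0/((-L)) = 0*(-1/L) = 0)
(-119 + k(d))*116 = (-119 + 0)*116 = -119*116 = -13804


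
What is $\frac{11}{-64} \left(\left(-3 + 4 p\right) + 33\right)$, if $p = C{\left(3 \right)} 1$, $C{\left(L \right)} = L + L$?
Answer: $- \frac{297}{32} \approx -9.2813$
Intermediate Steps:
$C{\left(L \right)} = 2 L$
$p = 6$ ($p = 2 \cdot 3 \cdot 1 = 6 \cdot 1 = 6$)
$\frac{11}{-64} \left(\left(-3 + 4 p\right) + 33\right) = \frac{11}{-64} \left(\left(-3 + 4 \cdot 6\right) + 33\right) = 11 \left(- \frac{1}{64}\right) \left(\left(-3 + 24\right) + 33\right) = - \frac{11 \left(21 + 33\right)}{64} = \left(- \frac{11}{64}\right) 54 = - \frac{297}{32}$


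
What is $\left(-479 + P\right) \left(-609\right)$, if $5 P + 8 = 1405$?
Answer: $\frac{607782}{5} \approx 1.2156 \cdot 10^{5}$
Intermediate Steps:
$P = \frac{1397}{5}$ ($P = - \frac{8}{5} + \frac{1}{5} \cdot 1405 = - \frac{8}{5} + 281 = \frac{1397}{5} \approx 279.4$)
$\left(-479 + P\right) \left(-609\right) = \left(-479 + \frac{1397}{5}\right) \left(-609\right) = \left(- \frac{998}{5}\right) \left(-609\right) = \frac{607782}{5}$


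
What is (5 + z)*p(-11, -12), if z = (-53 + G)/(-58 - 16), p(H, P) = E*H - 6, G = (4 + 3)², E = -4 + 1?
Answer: 5049/37 ≈ 136.46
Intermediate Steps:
E = -3
G = 49 (G = 7² = 49)
p(H, P) = -6 - 3*H (p(H, P) = -3*H - 6 = -6 - 3*H)
z = 2/37 (z = (-53 + 49)/(-58 - 16) = -4/(-74) = -4*(-1/74) = 2/37 ≈ 0.054054)
(5 + z)*p(-11, -12) = (5 + 2/37)*(-6 - 3*(-11)) = 187*(-6 + 33)/37 = (187/37)*27 = 5049/37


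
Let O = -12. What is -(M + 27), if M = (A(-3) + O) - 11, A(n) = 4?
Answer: -8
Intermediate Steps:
M = -19 (M = (4 - 12) - 11 = -8 - 11 = -19)
-(M + 27) = -(-19 + 27) = -1*8 = -8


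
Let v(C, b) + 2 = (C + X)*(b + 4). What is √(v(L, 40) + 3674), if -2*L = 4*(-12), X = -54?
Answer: 28*√3 ≈ 48.497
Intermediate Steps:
L = 24 (L = -2*(-12) = -½*(-48) = 24)
v(C, b) = -2 + (-54 + C)*(4 + b) (v(C, b) = -2 + (C - 54)*(b + 4) = -2 + (-54 + C)*(4 + b))
√(v(L, 40) + 3674) = √((-218 - 54*40 + 4*24 + 24*40) + 3674) = √((-218 - 2160 + 96 + 960) + 3674) = √(-1322 + 3674) = √2352 = 28*√3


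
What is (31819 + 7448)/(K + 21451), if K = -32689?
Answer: -13089/3746 ≈ -3.4941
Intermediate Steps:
(31819 + 7448)/(K + 21451) = (31819 + 7448)/(-32689 + 21451) = 39267/(-11238) = 39267*(-1/11238) = -13089/3746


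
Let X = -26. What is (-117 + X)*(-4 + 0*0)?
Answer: 572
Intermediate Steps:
(-117 + X)*(-4 + 0*0) = (-117 - 26)*(-4 + 0*0) = -143*(-4 + 0) = -143*(-4) = 572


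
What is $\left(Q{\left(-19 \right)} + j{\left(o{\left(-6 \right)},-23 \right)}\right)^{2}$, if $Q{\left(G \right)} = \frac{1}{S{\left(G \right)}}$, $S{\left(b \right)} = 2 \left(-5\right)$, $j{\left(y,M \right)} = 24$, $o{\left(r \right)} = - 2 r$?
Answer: $\frac{57121}{100} \approx 571.21$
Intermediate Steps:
$S{\left(b \right)} = -10$
$Q{\left(G \right)} = - \frac{1}{10}$ ($Q{\left(G \right)} = \frac{1}{-10} = - \frac{1}{10}$)
$\left(Q{\left(-19 \right)} + j{\left(o{\left(-6 \right)},-23 \right)}\right)^{2} = \left(- \frac{1}{10} + 24\right)^{2} = \left(\frac{239}{10}\right)^{2} = \frac{57121}{100}$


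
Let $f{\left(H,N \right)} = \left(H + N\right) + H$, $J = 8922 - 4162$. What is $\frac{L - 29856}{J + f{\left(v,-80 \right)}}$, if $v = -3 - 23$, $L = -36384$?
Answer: $- \frac{16560}{1157} \approx -14.313$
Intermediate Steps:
$v = -26$ ($v = -3 - 23 = -26$)
$J = 4760$
$f{\left(H,N \right)} = N + 2 H$
$\frac{L - 29856}{J + f{\left(v,-80 \right)}} = \frac{-36384 - 29856}{4760 + \left(-80 + 2 \left(-26\right)\right)} = - \frac{66240}{4760 - 132} = - \frac{66240}{4628} = \left(-66240\right) \frac{1}{4628} = - \frac{16560}{1157}$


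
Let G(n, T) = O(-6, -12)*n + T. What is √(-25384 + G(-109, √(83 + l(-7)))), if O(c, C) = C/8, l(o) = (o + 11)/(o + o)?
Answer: √(-4943218 + 28*√4053)/14 ≈ 158.78*I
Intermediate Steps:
l(o) = (11 + o)/(2*o) (l(o) = (11 + o)/((2*o)) = (11 + o)*(1/(2*o)) = (11 + o)/(2*o))
O(c, C) = C/8 (O(c, C) = C*(⅛) = C/8)
G(n, T) = T - 3*n/2 (G(n, T) = ((⅛)*(-12))*n + T = -3*n/2 + T = T - 3*n/2)
√(-25384 + G(-109, √(83 + l(-7)))) = √(-25384 + (√(83 + (½)*(11 - 7)/(-7)) - 3/2*(-109))) = √(-25384 + (√(83 + (½)*(-⅐)*4) + 327/2)) = √(-25384 + (√(83 - 2/7) + 327/2)) = √(-25384 + (√(579/7) + 327/2)) = √(-25384 + (√4053/7 + 327/2)) = √(-25384 + (327/2 + √4053/7)) = √(-50441/2 + √4053/7)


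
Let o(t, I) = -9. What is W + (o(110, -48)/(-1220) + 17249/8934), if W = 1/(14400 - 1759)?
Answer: 133520867353/68890163340 ≈ 1.9382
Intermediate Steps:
W = 1/12641 ≈ 7.9108e-5
W + (o(110, -48)/(-1220) + 17249/8934) = 1/12641 + (-9/(-1220) + 17249/8934) = 1/12641 + (-9*(-1/1220) + 17249*(1/8934)) = 1/12641 + (9/1220 + 17249/8934) = 1/12641 + 10562093/5449740 = 133520867353/68890163340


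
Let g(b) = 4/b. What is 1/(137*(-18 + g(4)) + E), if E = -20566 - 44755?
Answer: -1/67650 ≈ -1.4782e-5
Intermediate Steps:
E = -65321
1/(137*(-18 + g(4)) + E) = 1/(137*(-18 + 4/4) - 65321) = 1/(137*(-18 + 4*(¼)) - 65321) = 1/(137*(-18 + 1) - 65321) = 1/(137*(-17) - 65321) = 1/(-2329 - 65321) = 1/(-67650) = -1/67650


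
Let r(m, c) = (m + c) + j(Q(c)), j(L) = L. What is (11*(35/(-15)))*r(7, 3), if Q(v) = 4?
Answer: -1078/3 ≈ -359.33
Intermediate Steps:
r(m, c) = 4 + c + m (r(m, c) = (m + c) + 4 = (c + m) + 4 = 4 + c + m)
(11*(35/(-15)))*r(7, 3) = (11*(35/(-15)))*(4 + 3 + 7) = (11*(35*(-1/15)))*14 = (11*(-7/3))*14 = -77/3*14 = -1078/3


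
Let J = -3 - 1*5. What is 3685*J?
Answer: -29480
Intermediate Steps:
J = -8 (J = -3 - 5 = -8)
3685*J = 3685*(-8) = -29480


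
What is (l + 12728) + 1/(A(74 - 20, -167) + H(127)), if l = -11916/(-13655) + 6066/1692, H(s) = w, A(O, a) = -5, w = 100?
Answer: 62103454379/4877566 ≈ 12732.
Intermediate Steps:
H(s) = 100
l = 5721839/1283570 (l = -11916*(-1/13655) + 6066*(1/1692) = 11916/13655 + 337/94 = 5721839/1283570 ≈ 4.4578)
(l + 12728) + 1/(A(74 - 20, -167) + H(127)) = (5721839/1283570 + 12728) + 1/(-5 + 100) = 16343000799/1283570 + 1/95 = 62103454379/4877566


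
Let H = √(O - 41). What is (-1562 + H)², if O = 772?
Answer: (1562 - √731)² ≈ 2.3561e+6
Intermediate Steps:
H = √731 (H = √(772 - 41) = √731 ≈ 27.037)
(-1562 + H)² = (-1562 + √731)²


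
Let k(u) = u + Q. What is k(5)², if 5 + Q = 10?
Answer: 100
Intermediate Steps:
Q = 5 (Q = -5 + 10 = 5)
k(u) = 5 + u (k(u) = u + 5 = 5 + u)
k(5)² = (5 + 5)² = 10² = 100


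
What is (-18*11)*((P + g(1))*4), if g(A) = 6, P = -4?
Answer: -1584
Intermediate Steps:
(-18*11)*((P + g(1))*4) = (-18*11)*((-4 + 6)*4) = -396*4 = -198*8 = -1584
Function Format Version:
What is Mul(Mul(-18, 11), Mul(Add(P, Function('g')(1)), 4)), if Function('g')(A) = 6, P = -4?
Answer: -1584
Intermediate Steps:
Mul(Mul(-18, 11), Mul(Add(P, Function('g')(1)), 4)) = Mul(Mul(-18, 11), Mul(Add(-4, 6), 4)) = Mul(-198, Mul(2, 4)) = Mul(-198, 8) = -1584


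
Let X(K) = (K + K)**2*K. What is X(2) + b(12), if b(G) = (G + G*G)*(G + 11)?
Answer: 3620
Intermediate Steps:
b(G) = (11 + G)*(G + G**2) (b(G) = (G + G**2)*(11 + G) = (11 + G)*(G + G**2))
X(K) = 4*K**3 (X(K) = (2*K)**2*K = (4*K**2)*K = 4*K**3)
X(2) + b(12) = 4*2**3 + 12*(11 + 12**2 + 12*12) = 4*8 + 12*(11 + 144 + 144) = 32 + 12*299 = 32 + 3588 = 3620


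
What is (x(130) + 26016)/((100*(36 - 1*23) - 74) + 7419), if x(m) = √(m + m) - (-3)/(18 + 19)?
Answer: 192519/63973 + 2*√65/8645 ≈ 3.0112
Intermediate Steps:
x(m) = 3/37 + √2*√m (x(m) = √(2*m) - (-3)/37 = √2*√m - (-3)/37 = √2*√m - 1*(-3/37) = √2*√m + 3/37 = 3/37 + √2*√m)
(x(130) + 26016)/((100*(36 - 1*23) - 74) + 7419) = ((3/37 + √2*√130) + 26016)/((100*(36 - 1*23) - 74) + 7419) = ((3/37 + 2*√65) + 26016)/((100*(36 - 23) - 74) + 7419) = (962595/37 + 2*√65)/((100*13 - 74) + 7419) = (962595/37 + 2*√65)/((1300 - 74) + 7419) = (962595/37 + 2*√65)/(1226 + 7419) = (962595/37 + 2*√65)/8645 = (962595/37 + 2*√65)*(1/8645) = 192519/63973 + 2*√65/8645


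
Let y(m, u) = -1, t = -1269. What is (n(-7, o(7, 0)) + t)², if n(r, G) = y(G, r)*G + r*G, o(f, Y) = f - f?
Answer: 1610361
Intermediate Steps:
o(f, Y) = 0
n(r, G) = -G + G*r (n(r, G) = -G + r*G = -G + G*r)
(n(-7, o(7, 0)) + t)² = (0*(-1 - 7) - 1269)² = (0*(-8) - 1269)² = (0 - 1269)² = (-1269)² = 1610361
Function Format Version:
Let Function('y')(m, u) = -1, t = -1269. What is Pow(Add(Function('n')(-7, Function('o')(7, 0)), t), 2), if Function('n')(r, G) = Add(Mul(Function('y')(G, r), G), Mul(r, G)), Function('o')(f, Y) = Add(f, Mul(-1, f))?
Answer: 1610361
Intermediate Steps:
Function('o')(f, Y) = 0
Function('n')(r, G) = Add(Mul(-1, G), Mul(G, r)) (Function('n')(r, G) = Add(Mul(-1, G), Mul(r, G)) = Add(Mul(-1, G), Mul(G, r)))
Pow(Add(Function('n')(-7, Function('o')(7, 0)), t), 2) = Pow(Add(Mul(0, Add(-1, -7)), -1269), 2) = Pow(Add(Mul(0, -8), -1269), 2) = Pow(Add(0, -1269), 2) = Pow(-1269, 2) = 1610361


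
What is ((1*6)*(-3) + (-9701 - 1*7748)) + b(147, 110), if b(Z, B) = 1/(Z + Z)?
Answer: -5135297/294 ≈ -17467.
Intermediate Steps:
b(Z, B) = 1/(2*Z)
((1*6)*(-3) + (-9701 - 1*7748)) + b(147, 110) = ((1*6)*(-3) + (-9701 - 1*7748)) + (½)/147 = (6*(-3) + (-9701 - 7748)) + (½)*(1/147) = (-18 - 17449) + 1/294 = -17467 + 1/294 = -5135297/294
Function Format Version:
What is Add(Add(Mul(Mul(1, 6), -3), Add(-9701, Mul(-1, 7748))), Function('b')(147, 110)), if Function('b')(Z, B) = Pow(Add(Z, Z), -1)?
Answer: Rational(-5135297, 294) ≈ -17467.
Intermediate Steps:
Function('b')(Z, B) = Mul(Rational(1, 2), Pow(Z, -1)) (Function('b')(Z, B) = Pow(Mul(2, Z), -1) = Mul(Rational(1, 2), Pow(Z, -1)))
Add(Add(Mul(Mul(1, 6), -3), Add(-9701, Mul(-1, 7748))), Function('b')(147, 110)) = Add(Add(Mul(Mul(1, 6), -3), Add(-9701, Mul(-1, 7748))), Mul(Rational(1, 2), Pow(147, -1))) = Add(Add(Mul(6, -3), Add(-9701, -7748)), Mul(Rational(1, 2), Rational(1, 147))) = Add(Add(-18, -17449), Rational(1, 294)) = Add(-17467, Rational(1, 294)) = Rational(-5135297, 294)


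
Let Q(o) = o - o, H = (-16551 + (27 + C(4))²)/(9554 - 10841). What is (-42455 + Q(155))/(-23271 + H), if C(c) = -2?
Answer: 54639585/29933851 ≈ 1.8253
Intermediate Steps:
H = 15926/1287 (H = (-16551 + (27 - 2)²)/(9554 - 10841) = (-16551 + 25²)/(-1287) = (-16551 + 625)*(-1/1287) = -15926*(-1/1287) = 15926/1287 ≈ 12.375)
Q(o) = 0
(-42455 + Q(155))/(-23271 + H) = (-42455 + 0)/(-23271 + 15926/1287) = -42455/(-29933851/1287) = -42455*(-1287/29933851) = 54639585/29933851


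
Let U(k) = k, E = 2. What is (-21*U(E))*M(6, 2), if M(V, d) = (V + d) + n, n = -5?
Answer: -126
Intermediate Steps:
M(V, d) = -5 + V + d (M(V, d) = (V + d) - 5 = -5 + V + d)
(-21*U(E))*M(6, 2) = (-21*2)*(-5 + 6 + 2) = -42*3 = -126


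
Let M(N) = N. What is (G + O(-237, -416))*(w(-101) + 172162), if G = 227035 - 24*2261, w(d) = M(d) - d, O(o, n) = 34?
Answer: 29750454410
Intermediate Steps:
w(d) = 0 (w(d) = d - d = 0)
G = 172771 (G = 227035 - 54264 = 172771)
(G + O(-237, -416))*(w(-101) + 172162) = (172771 + 34)*(0 + 172162) = 172805*172162 = 29750454410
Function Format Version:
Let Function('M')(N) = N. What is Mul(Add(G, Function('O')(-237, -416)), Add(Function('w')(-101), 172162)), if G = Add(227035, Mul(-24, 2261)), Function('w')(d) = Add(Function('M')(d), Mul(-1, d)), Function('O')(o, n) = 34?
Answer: 29750454410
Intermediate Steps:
Function('w')(d) = 0 (Function('w')(d) = Add(d, Mul(-1, d)) = 0)
G = 172771 (G = Add(227035, -54264) = 172771)
Mul(Add(G, Function('O')(-237, -416)), Add(Function('w')(-101), 172162)) = Mul(Add(172771, 34), Add(0, 172162)) = Mul(172805, 172162) = 29750454410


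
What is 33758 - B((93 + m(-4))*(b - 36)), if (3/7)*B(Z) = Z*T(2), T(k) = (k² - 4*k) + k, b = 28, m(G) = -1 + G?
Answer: 91418/3 ≈ 30473.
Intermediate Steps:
T(k) = k² - 3*k
B(Z) = -14*Z/3 (B(Z) = 7*(Z*(2*(-3 + 2)))/3 = 7*(Z*(2*(-1)))/3 = 7*(Z*(-2))/3 = 7*(-2*Z)/3 = -14*Z/3)
33758 - B((93 + m(-4))*(b - 36)) = 33758 - (-14)*(93 + (-1 - 4))*(28 - 36)/3 = 33758 - (-14)*(93 - 5)*(-8)/3 = 33758 - (-14)*88*(-8)/3 = 33758 - (-14)*(-704)/3 = 33758 - 1*9856/3 = 33758 - 9856/3 = 91418/3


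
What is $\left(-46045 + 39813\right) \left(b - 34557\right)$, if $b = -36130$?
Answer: $440521384$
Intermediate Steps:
$\left(-46045 + 39813\right) \left(b - 34557\right) = \left(-46045 + 39813\right) \left(-36130 - 34557\right) = \left(-6232\right) \left(-70687\right) = 440521384$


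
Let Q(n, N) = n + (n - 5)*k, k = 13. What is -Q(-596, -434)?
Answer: 8409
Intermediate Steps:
Q(n, N) = -65 + 14*n (Q(n, N) = n + (n - 5)*13 = n + (-5 + n)*13 = n + (-65 + 13*n) = -65 + 14*n)
-Q(-596, -434) = -(-65 + 14*(-596)) = -(-65 - 8344) = -1*(-8409) = 8409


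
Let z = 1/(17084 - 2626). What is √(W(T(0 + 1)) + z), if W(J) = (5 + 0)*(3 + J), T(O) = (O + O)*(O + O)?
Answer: √7316196198/14458 ≈ 5.9161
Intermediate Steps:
T(O) = 4*O² (T(O) = (2*O)*(2*O) = 4*O²)
z = 1/14458 ≈ 6.9166e-5
W(J) = 15 + 5*J (W(J) = 5*(3 + J) = 15 + 5*J)
√(W(T(0 + 1)) + z) = √((15 + 5*(4*(0 + 1)²)) + 1/14458) = √((15 + 5*(4*1²)) + 1/14458) = √((15 + 5*(4*1)) + 1/14458) = √((15 + 5*4) + 1/14458) = √((15 + 20) + 1/14458) = √(35 + 1/14458) = √(506031/14458) = √7316196198/14458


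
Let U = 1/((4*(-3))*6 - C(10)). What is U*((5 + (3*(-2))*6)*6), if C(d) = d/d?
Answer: 186/73 ≈ 2.5479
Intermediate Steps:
C(d) = 1
U = -1/73 (U = 1/((4*(-3))*6 - 1*1) = 1/(-12*6 - 1) = 1/(-72 - 1) = 1/(-73) = -1/73 ≈ -0.013699)
U*((5 + (3*(-2))*6)*6) = -(5 + (3*(-2))*6)*6/73 = -(5 - 6*6)*6/73 = -(5 - 36)*6/73 = -(-31)*6/73 = -1/73*(-186) = 186/73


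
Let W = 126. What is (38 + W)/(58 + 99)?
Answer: 164/157 ≈ 1.0446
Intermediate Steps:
(38 + W)/(58 + 99) = (38 + 126)/(58 + 99) = 164/157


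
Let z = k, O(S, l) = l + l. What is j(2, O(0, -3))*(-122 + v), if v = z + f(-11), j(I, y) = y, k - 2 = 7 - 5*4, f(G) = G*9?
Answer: 1392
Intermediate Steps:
f(G) = 9*G
k = -11 (k = 2 + (7 - 5*4) = 2 + (7 - 20) = 2 - 13 = -11)
O(S, l) = 2*l
z = -11
v = -110 (v = -11 + 9*(-11) = -11 - 99 = -110)
j(2, O(0, -3))*(-122 + v) = (2*(-3))*(-122 - 110) = -6*(-232) = 1392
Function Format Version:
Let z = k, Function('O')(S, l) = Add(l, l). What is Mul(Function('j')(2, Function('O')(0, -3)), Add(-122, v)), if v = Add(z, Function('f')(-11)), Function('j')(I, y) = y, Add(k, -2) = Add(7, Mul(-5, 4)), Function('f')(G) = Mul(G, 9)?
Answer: 1392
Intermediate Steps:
Function('f')(G) = Mul(9, G)
k = -11 (k = Add(2, Add(7, Mul(-5, 4))) = Add(2, Add(7, -20)) = Add(2, -13) = -11)
Function('O')(S, l) = Mul(2, l)
z = -11
v = -110 (v = Add(-11, Mul(9, -11)) = Add(-11, -99) = -110)
Mul(Function('j')(2, Function('O')(0, -3)), Add(-122, v)) = Mul(Mul(2, -3), Add(-122, -110)) = Mul(-6, -232) = 1392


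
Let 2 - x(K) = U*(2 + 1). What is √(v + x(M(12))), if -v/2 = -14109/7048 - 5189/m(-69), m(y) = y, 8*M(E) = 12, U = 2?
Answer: 5*I*√88925006283/121578 ≈ 12.264*I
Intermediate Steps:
M(E) = 3/2 (M(E) = (⅛)*12 = 3/2)
x(K) = -4 (x(K) = 2 - 2*(2 + 1) = 2 - 2*3 = 2 - 1*6 = 2 - 6 = -4)
v = -35598551/243156 (v = -2*(-14109/7048 - 5189/(-69)) = -2*(-14109*1/7048 - 5189*(-1/69)) = -2*(-14109/7048 + 5189/69) = -2*35598551/486312 = -35598551/243156 ≈ -146.40)
√(v + x(M(12))) = √(-35598551/243156 - 4) = √(-36571175/243156) = 5*I*√88925006283/121578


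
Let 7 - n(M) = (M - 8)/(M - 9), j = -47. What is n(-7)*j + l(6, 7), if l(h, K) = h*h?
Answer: -3983/16 ≈ -248.94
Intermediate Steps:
l(h, K) = h**2
n(M) = 7 - (-8 + M)/(-9 + M) (n(M) = 7 - (M - 8)/(M - 9) = 7 - (-8 + M)/(-9 + M))
n(-7)*j + l(6, 7) = ((-55 + 6*(-7))/(-9 - 7))*(-47) + 6**2 = ((-55 - 42)/(-16))*(-47) + 36 = -1/16*(-97)*(-47) + 36 = (97/16)*(-47) + 36 = -4559/16 + 36 = -3983/16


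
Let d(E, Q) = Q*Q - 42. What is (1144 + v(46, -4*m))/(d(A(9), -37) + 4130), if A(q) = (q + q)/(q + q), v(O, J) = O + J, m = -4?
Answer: 402/1819 ≈ 0.22100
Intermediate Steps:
v(O, J) = J + O
A(q) = 1 (A(q) = (2*q)/((2*q)) = (2*q)*(1/(2*q)) = 1)
d(E, Q) = -42 + Q² (d(E, Q) = Q² - 42 = -42 + Q²)
(1144 + v(46, -4*m))/(d(A(9), -37) + 4130) = (1144 + (-4*(-4) + 46))/((-42 + (-37)²) + 4130) = (1144 + (16 + 46))/((-42 + 1369) + 4130) = (1144 + 62)/(1327 + 4130) = 1206/5457 = 1206*(1/5457) = 402/1819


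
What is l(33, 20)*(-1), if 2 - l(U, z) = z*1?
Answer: 18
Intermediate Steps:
l(U, z) = 2 - z
l(33, 20)*(-1) = (2 - 1*20)*(-1) = (2 - 20)*(-1) = -18*(-1) = 18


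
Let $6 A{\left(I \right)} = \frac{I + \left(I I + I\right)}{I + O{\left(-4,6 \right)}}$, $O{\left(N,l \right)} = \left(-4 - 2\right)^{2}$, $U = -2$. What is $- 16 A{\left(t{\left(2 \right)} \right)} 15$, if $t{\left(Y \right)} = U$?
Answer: $0$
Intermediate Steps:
$t{\left(Y \right)} = -2$
$O{\left(N,l \right)} = 36$ ($O{\left(N,l \right)} = \left(-6\right)^{2} = 36$)
$A{\left(I \right)} = \frac{I^{2} + 2 I}{6 \left(36 + I\right)}$ ($A{\left(I \right)} = \frac{\left(I + \left(I I + I\right)\right) \frac{1}{I + 36}}{6} = \frac{\left(I + \left(I^{2} + I\right)\right) \frac{1}{36 + I}}{6} = \frac{\left(I + \left(I + I^{2}\right)\right) \frac{1}{36 + I}}{6} = \frac{\left(I^{2} + 2 I\right) \frac{1}{36 + I}}{6} = \frac{\frac{1}{36 + I} \left(I^{2} + 2 I\right)}{6} = \frac{I^{2} + 2 I}{6 \left(36 + I\right)}$)
$- 16 A{\left(t{\left(2 \right)} \right)} 15 = - 16 \cdot \frac{1}{6} \left(-2\right) \frac{1}{36 - 2} \left(2 - 2\right) 15 = - 16 \cdot \frac{1}{6} \left(-2\right) \frac{1}{34} \cdot 0 \cdot 15 = \left(-16\right) 0 \cdot 15 = 0 \cdot 15 = 0$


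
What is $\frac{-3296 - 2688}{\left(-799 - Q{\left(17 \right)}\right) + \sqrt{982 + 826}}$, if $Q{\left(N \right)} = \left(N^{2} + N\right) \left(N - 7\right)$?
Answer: $\frac{2099296}{1353643} + \frac{2176 \sqrt{113}}{1353643} \approx 1.5679$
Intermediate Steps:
$Q{\left(N \right)} = \left(-7 + N\right) \left(N + N^{2}\right)$ ($Q{\left(N \right)} = \left(N + N^{2}\right) \left(-7 + N\right) = \left(-7 + N\right) \left(N + N^{2}\right)$)
$\frac{-3296 - 2688}{\left(-799 - Q{\left(17 \right)}\right) + \sqrt{982 + 826}} = \frac{-3296 - 2688}{\left(-799 - 17 \left(-7 + 17^{2} - 102\right)\right) + \sqrt{982 + 826}} = - \frac{5984}{\left(-799 - 17 \left(-7 + 289 - 102\right)\right) + \sqrt{1808}} = - \frac{5984}{\left(-799 - 17 \cdot 180\right) + 4 \sqrt{113}} = - \frac{5984}{\left(-799 - 3060\right) + 4 \sqrt{113}} = - \frac{5984}{-3859 + 4 \sqrt{113}}$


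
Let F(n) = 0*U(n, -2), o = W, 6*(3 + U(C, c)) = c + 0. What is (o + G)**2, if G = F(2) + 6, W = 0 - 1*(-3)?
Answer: 81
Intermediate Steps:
W = 3 (W = 0 + 3 = 3)
U(C, c) = -3 + c/6 (U(C, c) = -3 + (c + 0)/6 = -3 + c/6)
o = 3
F(n) = 0 (F(n) = 0*(-3 + (1/6)*(-2)) = 0*(-3 - 1/3) = 0*(-10/3) = 0)
G = 6 (G = 0 + 6 = 6)
(o + G)**2 = (3 + 6)**2 = 9**2 = 81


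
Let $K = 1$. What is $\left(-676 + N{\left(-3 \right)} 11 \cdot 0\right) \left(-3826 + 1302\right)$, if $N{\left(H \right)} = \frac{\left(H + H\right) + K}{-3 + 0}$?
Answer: $1706224$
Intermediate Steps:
$N{\left(H \right)} = - \frac{1}{3} - \frac{2 H}{3}$ ($N{\left(H \right)} = \frac{\left(H + H\right) + 1}{-3 + 0} = \frac{2 H + 1}{-3} = \left(1 + 2 H\right) \left(- \frac{1}{3}\right) = - \frac{1}{3} - \frac{2 H}{3}$)
$\left(-676 + N{\left(-3 \right)} 11 \cdot 0\right) \left(-3826 + 1302\right) = \left(-676 + \left(- \frac{1}{3} - -2\right) 11 \cdot 0\right) \left(-3826 + 1302\right) = \left(-676 + \left(- \frac{1}{3} + 2\right) 11 \cdot 0\right) \left(-2524\right) = \left(-676 + \frac{5}{3} \cdot 11 \cdot 0\right) \left(-2524\right) = \left(-676 + \frac{55}{3} \cdot 0\right) \left(-2524\right) = \left(-676 + 0\right) \left(-2524\right) = \left(-676\right) \left(-2524\right) = 1706224$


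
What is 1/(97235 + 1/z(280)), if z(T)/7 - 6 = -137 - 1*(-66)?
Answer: 455/44241924 ≈ 1.0284e-5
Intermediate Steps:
z(T) = -455 (z(T) = 42 + 7*(-137 - 1*(-66)) = 42 + 7*(-137 + 66) = 42 + 7*(-71) = 42 - 497 = -455)
1/(97235 + 1/z(280)) = 1/(97235 + 1/(-455)) = 1/(97235 - 1/455) = 1/(44241924/455) = 455/44241924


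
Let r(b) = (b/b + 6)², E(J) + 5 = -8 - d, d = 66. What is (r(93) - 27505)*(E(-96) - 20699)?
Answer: 570480768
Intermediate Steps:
E(J) = -79 (E(J) = -5 + (-8 - 1*66) = -5 + (-8 - 66) = -5 - 74 = -79)
r(b) = 49 (r(b) = (1 + 6)² = 7² = 49)
(r(93) - 27505)*(E(-96) - 20699) = (49 - 27505)*(-79 - 20699) = -27456*(-20778) = 570480768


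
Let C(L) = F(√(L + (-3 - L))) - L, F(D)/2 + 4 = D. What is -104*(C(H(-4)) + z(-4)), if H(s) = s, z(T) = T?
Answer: 832 - 208*I*√3 ≈ 832.0 - 360.27*I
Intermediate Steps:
F(D) = -8 + 2*D
C(L) = -8 - L + 2*I*√3 (C(L) = (-8 + 2*√(L + (-3 - L))) - L = (-8 + 2*√(-3)) - L = (-8 + 2*(I*√3)) - L = (-8 + 2*I*√3) - L = -8 - L + 2*I*√3)
-104*(C(H(-4)) + z(-4)) = -104*((-8 - 1*(-4) + 2*I*√3) - 4) = -104*((-8 + 4 + 2*I*√3) - 4) = -104*((-4 + 2*I*√3) - 4) = -104*(-8 + 2*I*√3) = 832 - 208*I*√3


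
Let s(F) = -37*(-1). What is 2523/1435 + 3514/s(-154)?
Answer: 5135941/53095 ≈ 96.731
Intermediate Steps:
s(F) = 37
2523/1435 + 3514/s(-154) = 2523/1435 + 3514/37 = 5135941/53095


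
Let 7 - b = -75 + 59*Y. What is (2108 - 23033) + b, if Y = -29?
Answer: -19132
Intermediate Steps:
b = 1793 (b = 7 - (-75 + 59*(-29)) = 7 - (-75 - 1711) = 7 - 1*(-1786) = 7 + 1786 = 1793)
(2108 - 23033) + b = (2108 - 23033) + 1793 = -20925 + 1793 = -19132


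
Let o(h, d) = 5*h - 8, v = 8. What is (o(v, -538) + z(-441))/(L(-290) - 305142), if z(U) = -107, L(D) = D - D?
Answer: 25/101714 ≈ 0.00024579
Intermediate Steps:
L(D) = 0
o(h, d) = -8 + 5*h
(o(v, -538) + z(-441))/(L(-290) - 305142) = ((-8 + 5*8) - 107)/(0 - 305142) = ((-8 + 40) - 107)/(-305142) = (32 - 107)*(-1/305142) = -75*(-1/305142) = 25/101714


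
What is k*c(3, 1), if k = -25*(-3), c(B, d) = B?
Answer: 225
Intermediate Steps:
k = 75
k*c(3, 1) = 75*3 = 225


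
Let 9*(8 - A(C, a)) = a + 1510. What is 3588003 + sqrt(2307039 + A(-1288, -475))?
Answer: 3588003 + 2*sqrt(576733) ≈ 3.5895e+6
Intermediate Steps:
A(C, a) = -1438/9 - a/9 (A(C, a) = 8 - (a + 1510)/9 = 8 - (1510 + a)/9 = 8 + (-1510/9 - a/9) = -1438/9 - a/9)
3588003 + sqrt(2307039 + A(-1288, -475)) = 3588003 + sqrt(2307039 + (-1438/9 - 1/9*(-475))) = 3588003 + sqrt(2307039 + (-1438/9 + 475/9)) = 3588003 + sqrt(2307039 - 107) = 3588003 + sqrt(2306932) = 3588003 + 2*sqrt(576733)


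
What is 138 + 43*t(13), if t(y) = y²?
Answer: 7405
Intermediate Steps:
138 + 43*t(13) = 138 + 43*13² = 138 + 43*169 = 138 + 7267 = 7405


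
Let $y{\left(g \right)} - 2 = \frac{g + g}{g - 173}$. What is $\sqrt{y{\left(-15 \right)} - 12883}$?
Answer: $\frac{i \sqrt{113815106}}{94} \approx 113.49 i$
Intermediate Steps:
$y{\left(g \right)} = 2 + \frac{2 g}{-173 + g}$ ($y{\left(g \right)} = 2 + \frac{g + g}{g - 173} = 2 + \frac{2 g}{-173 + g}$)
$\sqrt{y{\left(-15 \right)} - 12883} = \sqrt{\frac{2 \left(-173 + 2 \left(-15\right)\right)}{-173 - 15} - 12883} = \sqrt{\frac{2 \left(-173 - 30\right)}{-188} - 12883} = \sqrt{2 \left(- \frac{1}{188}\right) \left(-203\right) - 12883} = \sqrt{\frac{203}{94} - 12883} = \sqrt{- \frac{1210799}{94}} = \frac{i \sqrt{113815106}}{94}$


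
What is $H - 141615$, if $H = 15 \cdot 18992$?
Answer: $143265$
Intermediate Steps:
$H = 284880$
$H - 141615 = 284880 - 141615 = 143265$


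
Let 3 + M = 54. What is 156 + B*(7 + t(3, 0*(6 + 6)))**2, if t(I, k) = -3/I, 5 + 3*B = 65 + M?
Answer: 1488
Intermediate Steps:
M = 51 (M = -3 + 54 = 51)
B = 37 (B = -5/3 + (65 + 51)/3 = -5/3 + (1/3)*116 = -5/3 + 116/3 = 37)
156 + B*(7 + t(3, 0*(6 + 6)))**2 = 156 + 37*(7 - 3/3)**2 = 156 + 37*(7 - 3*1/3)**2 = 156 + 37*(7 - 1)**2 = 156 + 37*6**2 = 156 + 37*36 = 156 + 1332 = 1488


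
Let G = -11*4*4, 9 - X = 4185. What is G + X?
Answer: -4352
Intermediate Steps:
X = -4176 (X = 9 - 1*4185 = 9 - 4185 = -4176)
G = -176 (G = -44*4 = -176)
G + X = -176 - 4176 = -4352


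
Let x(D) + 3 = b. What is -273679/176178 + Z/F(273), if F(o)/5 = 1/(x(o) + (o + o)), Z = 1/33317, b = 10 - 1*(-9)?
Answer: -45491804179/29348612130 ≈ -1.5500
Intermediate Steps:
b = 19 (b = 10 + 9 = 19)
x(D) = 16 (x(D) = -3 + 19 = 16)
Z = 1/33317 ≈ 3.0015e-5
F(o) = 5/(16 + 2*o) (F(o) = 5/(16 + (o + o)) = 5/(16 + 2*o))
-273679/176178 + Z/F(273) = -273679/176178 + 1/(33317*((5/(2*(8 + 273))))) = -273679*1/176178 + 1/(33317*(((5/2)/281))) = -273679/176178 + 1/(33317*(((5/2)*(1/281)))) = -273679/176178 + 1/(33317*(5/562)) = -273679/176178 + (1/33317)*(562/5) = -273679/176178 + 562/166585 = -45491804179/29348612130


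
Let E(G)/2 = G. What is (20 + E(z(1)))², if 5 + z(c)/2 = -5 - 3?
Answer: 1024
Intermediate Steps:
z(c) = -26 (z(c) = -10 + 2*(-5 - 3) = -10 + 2*(-8) = -10 - 16 = -26)
E(G) = 2*G
(20 + E(z(1)))² = (20 + 2*(-26))² = (20 - 52)² = (-32)² = 1024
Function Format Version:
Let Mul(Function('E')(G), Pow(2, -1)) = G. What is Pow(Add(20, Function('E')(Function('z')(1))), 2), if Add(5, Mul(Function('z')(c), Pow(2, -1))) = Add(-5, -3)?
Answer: 1024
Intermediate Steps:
Function('z')(c) = -26 (Function('z')(c) = Add(-10, Mul(2, Add(-5, -3))) = Add(-10, Mul(2, -8)) = Add(-10, -16) = -26)
Function('E')(G) = Mul(2, G)
Pow(Add(20, Function('E')(Function('z')(1))), 2) = Pow(Add(20, Mul(2, -26)), 2) = Pow(Add(20, -52), 2) = Pow(-32, 2) = 1024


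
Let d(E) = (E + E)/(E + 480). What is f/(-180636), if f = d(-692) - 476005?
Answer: 25227919/9573708 ≈ 2.6351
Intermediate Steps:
d(E) = 2*E/(480 + E) (d(E) = (2*E)/(480 + E) = 2*E/(480 + E))
f = -25227919/53 (f = 2*(-692)/(480 - 692) - 476005 = 2*(-692)/(-212) - 476005 = 2*(-692)*(-1/212) - 476005 = 346/53 - 476005 = -25227919/53 ≈ -4.7600e+5)
f/(-180636) = -25227919/53/(-180636) = -25227919/53*(-1/180636) = 25227919/9573708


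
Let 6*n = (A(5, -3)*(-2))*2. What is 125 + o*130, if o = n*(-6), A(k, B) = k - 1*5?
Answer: 125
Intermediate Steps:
A(k, B) = -5 + k (A(k, B) = k - 5 = -5 + k)
n = 0 (n = (((-5 + 5)*(-2))*2)/6 = ((0*(-2))*2)/6 = (0*2)/6 = (⅙)*0 = 0)
o = 0 (o = 0*(-6) = 0)
125 + o*130 = 125 + 0*130 = 125 + 0 = 125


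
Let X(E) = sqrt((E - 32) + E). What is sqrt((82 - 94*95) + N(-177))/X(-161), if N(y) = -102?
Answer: 5*sqrt(31683)/177 ≈ 5.0282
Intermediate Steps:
X(E) = sqrt(-32 + 2*E) (X(E) = sqrt((-32 + E) + E) = sqrt(-32 + 2*E))
sqrt((82 - 94*95) + N(-177))/X(-161) = sqrt((82 - 94*95) - 102)/(sqrt(-32 + 2*(-161))) = sqrt((82 - 8930) - 102)/(sqrt(-32 - 322)) = sqrt(-8848 - 102)/(sqrt(-354)) = sqrt(-8950)/((I*sqrt(354))) = (5*I*sqrt(358))*(-I*sqrt(354)/354) = 5*sqrt(31683)/177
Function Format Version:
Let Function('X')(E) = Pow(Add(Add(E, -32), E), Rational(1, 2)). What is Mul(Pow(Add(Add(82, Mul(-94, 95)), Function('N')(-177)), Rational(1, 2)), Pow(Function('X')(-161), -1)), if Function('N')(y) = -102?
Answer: Mul(Rational(5, 177), Pow(31683, Rational(1, 2))) ≈ 5.0282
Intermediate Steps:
Function('X')(E) = Pow(Add(-32, Mul(2, E)), Rational(1, 2)) (Function('X')(E) = Pow(Add(Add(-32, E), E), Rational(1, 2)) = Pow(Add(-32, Mul(2, E)), Rational(1, 2)))
Mul(Pow(Add(Add(82, Mul(-94, 95)), Function('N')(-177)), Rational(1, 2)), Pow(Function('X')(-161), -1)) = Mul(Pow(Add(Add(82, Mul(-94, 95)), -102), Rational(1, 2)), Pow(Pow(Add(-32, Mul(2, -161)), Rational(1, 2)), -1)) = Mul(Pow(Add(Add(82, -8930), -102), Rational(1, 2)), Pow(Pow(Add(-32, -322), Rational(1, 2)), -1)) = Mul(Pow(Add(-8848, -102), Rational(1, 2)), Pow(Pow(-354, Rational(1, 2)), -1)) = Mul(Pow(-8950, Rational(1, 2)), Pow(Mul(I, Pow(354, Rational(1, 2))), -1)) = Mul(Mul(5, I, Pow(358, Rational(1, 2))), Mul(Rational(-1, 354), I, Pow(354, Rational(1, 2)))) = Mul(Rational(5, 177), Pow(31683, Rational(1, 2)))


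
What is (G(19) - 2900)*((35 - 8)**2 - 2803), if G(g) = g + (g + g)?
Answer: 5896382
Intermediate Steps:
G(g) = 3*g (G(g) = g + 2*g = 3*g)
(G(19) - 2900)*((35 - 8)**2 - 2803) = (3*19 - 2900)*((35 - 8)**2 - 2803) = (57 - 2900)*(27**2 - 2803) = -2843*(729 - 2803) = -2843*(-2074) = 5896382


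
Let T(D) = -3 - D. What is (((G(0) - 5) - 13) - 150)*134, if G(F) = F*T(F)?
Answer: -22512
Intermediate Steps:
G(F) = F*(-3 - F)
(((G(0) - 5) - 13) - 150)*134 = (((-1*0*(3 + 0) - 5) - 13) - 150)*134 = (((-1*0*3 - 5) - 13) - 150)*134 = (((0 - 5) - 13) - 150)*134 = ((-5 - 13) - 150)*134 = (-18 - 150)*134 = -168*134 = -22512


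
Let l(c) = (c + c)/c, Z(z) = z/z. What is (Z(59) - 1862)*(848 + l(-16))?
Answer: -1581850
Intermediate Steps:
Z(z) = 1
l(c) = 2 (l(c) = (2*c)/c = 2)
(Z(59) - 1862)*(848 + l(-16)) = (1 - 1862)*(848 + 2) = -1861*850 = -1581850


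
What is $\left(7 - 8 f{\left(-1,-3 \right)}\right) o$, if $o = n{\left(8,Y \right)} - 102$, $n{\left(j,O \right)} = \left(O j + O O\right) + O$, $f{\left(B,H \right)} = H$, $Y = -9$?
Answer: $-3162$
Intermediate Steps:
$n{\left(j,O \right)} = O + O^{2} + O j$ ($n{\left(j,O \right)} = \left(O j + O^{2}\right) + O = \left(O^{2} + O j\right) + O = O + O^{2} + O j$)
$o = -102$ ($o = - 9 \left(1 - 9 + 8\right) - 102 = \left(-9\right) 0 - 102 = 0 - 102 = -102$)
$\left(7 - 8 f{\left(-1,-3 \right)}\right) o = \left(7 - -24\right) \left(-102\right) = \left(7 + 24\right) \left(-102\right) = 31 \left(-102\right) = -3162$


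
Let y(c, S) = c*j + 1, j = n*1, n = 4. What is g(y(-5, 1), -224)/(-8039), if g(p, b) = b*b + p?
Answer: -50157/8039 ≈ -6.2392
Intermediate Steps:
j = 4 (j = 4*1 = 4)
y(c, S) = 1 + 4*c (y(c, S) = c*4 + 1 = 4*c + 1 = 1 + 4*c)
g(p, b) = p + b² (g(p, b) = b² + p = p + b²)
g(y(-5, 1), -224)/(-8039) = ((1 + 4*(-5)) + (-224)²)/(-8039) = ((1 - 20) + 50176)*(-1/8039) = (-19 + 50176)*(-1/8039) = 50157*(-1/8039) = -50157/8039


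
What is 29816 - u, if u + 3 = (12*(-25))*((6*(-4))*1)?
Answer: 22619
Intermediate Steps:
u = 7197 (u = -3 + (12*(-25))*((6*(-4))*1) = -3 - (-7200) = -3 - 300*(-24) = -3 + 7200 = 7197)
29816 - u = 29816 - 1*7197 = 29816 - 7197 = 22619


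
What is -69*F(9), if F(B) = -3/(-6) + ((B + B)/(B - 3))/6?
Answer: -69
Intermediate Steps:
F(B) = ½ + B/(3*(-3 + B)) (F(B) = -3*(-⅙) + ((2*B)/(-3 + B))*(⅙) = ½ + (2*B/(-3 + B))*(⅙) = ½ + B/(3*(-3 + B)))
-69*F(9) = -23*(-9 + 5*9)/(2*(-3 + 9)) = -23*(-9 + 45)/(2*6) = -23*36/(2*6) = -69*1 = -69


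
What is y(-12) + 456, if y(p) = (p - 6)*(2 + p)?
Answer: 636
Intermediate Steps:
y(p) = (-6 + p)*(2 + p)
y(-12) + 456 = (-12 + (-12)² - 4*(-12)) + 456 = (-12 + 144 + 48) + 456 = 180 + 456 = 636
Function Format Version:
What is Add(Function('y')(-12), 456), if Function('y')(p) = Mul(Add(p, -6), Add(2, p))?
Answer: 636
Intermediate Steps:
Function('y')(p) = Mul(Add(-6, p), Add(2, p))
Add(Function('y')(-12), 456) = Add(Add(-12, Pow(-12, 2), Mul(-4, -12)), 456) = Add(Add(-12, 144, 48), 456) = Add(180, 456) = 636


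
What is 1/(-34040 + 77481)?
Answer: 1/43441 ≈ 2.3020e-5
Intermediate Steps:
1/(-34040 + 77481) = 1/43441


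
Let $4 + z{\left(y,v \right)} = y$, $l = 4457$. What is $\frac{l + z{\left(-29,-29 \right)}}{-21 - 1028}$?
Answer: $- \frac{4424}{1049} \approx -4.2173$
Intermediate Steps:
$z{\left(y,v \right)} = -4 + y$
$\frac{l + z{\left(-29,-29 \right)}}{-21 - 1028} = \frac{4457 - 33}{-21 - 1028} = \frac{4457 - 33}{-1049} = 4424 \left(- \frac{1}{1049}\right) = - \frac{4424}{1049}$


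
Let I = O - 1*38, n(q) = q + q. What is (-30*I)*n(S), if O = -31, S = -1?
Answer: -4140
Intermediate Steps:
n(q) = 2*q
I = -69 (I = -31 - 1*38 = -31 - 38 = -69)
(-30*I)*n(S) = (-30*(-69))*(2*(-1)) = 2070*(-2) = -4140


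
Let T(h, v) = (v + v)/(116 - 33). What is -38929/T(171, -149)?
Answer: 3231107/298 ≈ 10843.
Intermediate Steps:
T(h, v) = 2*v/83 (T(h, v) = (2*v)/83 = (2*v)*(1/83) = 2*v/83)
-38929/T(171, -149) = -38929/((2/83)*(-149)) = -38929/(-298/83) = -38929*(-83/298) = 3231107/298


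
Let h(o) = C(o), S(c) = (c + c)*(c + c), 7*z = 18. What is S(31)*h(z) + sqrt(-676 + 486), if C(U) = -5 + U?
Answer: -65348/7 + I*sqrt(190) ≈ -9335.4 + 13.784*I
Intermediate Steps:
z = 18/7 (z = (1/7)*18 = 18/7 ≈ 2.5714)
S(c) = 4*c**2 (S(c) = (2*c)*(2*c) = 4*c**2)
h(o) = -5 + o
S(31)*h(z) + sqrt(-676 + 486) = (4*31**2)*(-5 + 18/7) + sqrt(-676 + 486) = (4*961)*(-17/7) + sqrt(-190) = 3844*(-17/7) + I*sqrt(190) = -65348/7 + I*sqrt(190)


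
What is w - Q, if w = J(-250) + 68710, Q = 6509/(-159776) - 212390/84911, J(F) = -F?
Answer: 935596873496899/13566739936 ≈ 68963.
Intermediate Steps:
Q = -34487510339/13566739936 (Q = 6509*(-1/159776) - 212390*1/84911 = -6509/159776 - 212390/84911 = -34487510339/13566739936 ≈ -2.5421)
w = 68960 (w = -1*(-250) + 68710 = 250 + 68710 = 68960)
w - Q = 68960 - 1*(-34487510339/13566739936) = 68960 + 34487510339/13566739936 = 935596873496899/13566739936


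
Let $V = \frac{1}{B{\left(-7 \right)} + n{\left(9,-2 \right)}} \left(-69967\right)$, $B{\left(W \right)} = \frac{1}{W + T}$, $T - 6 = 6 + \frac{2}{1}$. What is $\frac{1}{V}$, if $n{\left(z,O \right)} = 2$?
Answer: $- \frac{15}{489769} \approx -3.0627 \cdot 10^{-5}$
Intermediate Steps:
$T = 14$ ($T = 6 + \left(6 + \frac{2}{1}\right) = 6 + \left(6 + 2 \cdot 1\right) = 6 + \left(6 + 2\right) = 6 + 8 = 14$)
$B{\left(W \right)} = \frac{1}{14 + W}$ ($B{\left(W \right)} = \frac{1}{W + 14} = \frac{1}{14 + W}$)
$V = - \frac{489769}{15}$ ($V = \frac{1}{\frac{1}{14 - 7} + 2} \left(-69967\right) = \frac{1}{\frac{1}{7} + 2} \left(-69967\right) = \frac{1}{\frac{15}{7}} \left(-69967\right) = \frac{7}{15} \left(-69967\right) = - \frac{489769}{15} \approx -32651.0$)
$\frac{1}{V} = \frac{1}{- \frac{489769}{15}} = - \frac{15}{489769}$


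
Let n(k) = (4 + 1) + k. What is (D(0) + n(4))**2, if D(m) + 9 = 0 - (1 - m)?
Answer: 1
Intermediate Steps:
D(m) = -10 + m (D(m) = -9 + (0 - (1 - m)) = -9 + (0 + (-1 + m)) = -9 + (-1 + m) = -10 + m)
n(k) = 5 + k
(D(0) + n(4))**2 = ((-10 + 0) + (5 + 4))**2 = (-10 + 9)**2 = (-1)**2 = 1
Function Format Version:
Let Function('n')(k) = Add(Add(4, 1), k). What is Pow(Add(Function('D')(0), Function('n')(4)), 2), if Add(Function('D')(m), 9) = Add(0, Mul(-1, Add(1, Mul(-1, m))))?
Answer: 1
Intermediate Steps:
Function('D')(m) = Add(-10, m) (Function('D')(m) = Add(-9, Add(0, Mul(-1, Add(1, Mul(-1, m))))) = Add(-9, Add(0, Add(-1, m))) = Add(-9, Add(-1, m)) = Add(-10, m))
Function('n')(k) = Add(5, k)
Pow(Add(Function('D')(0), Function('n')(4)), 2) = Pow(Add(Add(-10, 0), Add(5, 4)), 2) = Pow(Add(-10, 9), 2) = Pow(-1, 2) = 1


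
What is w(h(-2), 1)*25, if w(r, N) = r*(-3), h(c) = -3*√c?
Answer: 225*I*√2 ≈ 318.2*I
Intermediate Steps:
w(r, N) = -3*r
w(h(-2), 1)*25 = -(-9)*√(-2)*25 = -(-9)*I*√2*25 = (9*I*√2)*25 = 225*I*√2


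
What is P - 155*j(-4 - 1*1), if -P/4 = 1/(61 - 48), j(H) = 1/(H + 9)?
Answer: -2031/52 ≈ -39.058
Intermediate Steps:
j(H) = 1/(9 + H)
P = -4/13 (P = -4/(61 - 48) = -4/13 ≈ -0.30769)
P - 155*j(-4 - 1*1) = -4/13 - 155/(9 + (-4 - 1*1)) = -4/13 - 155/(9 + (-4 - 1)) = -4/13 - 155/(9 - 5) = -4/13 - 155/4 = -2031/52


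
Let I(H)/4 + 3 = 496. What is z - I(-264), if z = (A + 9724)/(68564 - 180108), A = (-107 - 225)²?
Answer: -288069/146 ≈ -1973.1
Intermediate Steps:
I(H) = 1972 (I(H) = -12 + 4*496 = -12 + 1984 = 1972)
A = 110224 (A = (-332)² = 110224)
z = -157/146 (z = (110224 + 9724)/(68564 - 180108) = 119948/(-111544) = 119948*(-1/111544) = -157/146 ≈ -1.0753)
z - I(-264) = -157/146 - 1*1972 = -157/146 - 1972 = -288069/146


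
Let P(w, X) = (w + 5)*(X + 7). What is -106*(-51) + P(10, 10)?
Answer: 5661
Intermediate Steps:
P(w, X) = (5 + w)*(7 + X)
-106*(-51) + P(10, 10) = -106*(-51) + (35 + 5*10 + 7*10 + 10*10) = 5406 + (35 + 50 + 70 + 100) = 5406 + 255 = 5661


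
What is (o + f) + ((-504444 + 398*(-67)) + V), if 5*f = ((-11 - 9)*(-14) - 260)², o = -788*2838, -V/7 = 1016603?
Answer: -9883595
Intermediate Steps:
V = -7116221 (V = -7*1016603 = -7116221)
o = -2236344
f = 80 (f = ((-11 - 9)*(-14) - 260)²/5 = (-20*(-14) - 260)²/5 = (280 - 260)²/5 = (⅕)*20² = (⅕)*400 = 80)
(o + f) + ((-504444 + 398*(-67)) + V) = (-2236344 + 80) + ((-504444 + 398*(-67)) - 7116221) = -2236264 + ((-504444 - 26666) - 7116221) = -2236264 + (-531110 - 7116221) = -2236264 - 7647331 = -9883595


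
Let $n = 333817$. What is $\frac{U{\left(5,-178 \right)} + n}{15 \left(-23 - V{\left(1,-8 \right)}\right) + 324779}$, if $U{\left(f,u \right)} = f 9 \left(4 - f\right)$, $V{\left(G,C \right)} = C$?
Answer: $\frac{166886}{162277} \approx 1.0284$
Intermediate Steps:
$U{\left(f,u \right)} = 9 f \left(4 - f\right)$
$\frac{U{\left(5,-178 \right)} + n}{15 \left(-23 - V{\left(1,-8 \right)}\right) + 324779} = \frac{9 \cdot 5 \left(4 - 5\right) + 333817}{15 \left(-23 - -8\right) + 324779} = \frac{9 \cdot 5 \left(4 - 5\right) + 333817}{15 \left(-23 + 8\right) + 324779} = \frac{9 \cdot 5 \left(-1\right) + 333817}{15 \left(-15\right) + 324779} = \frac{-45 + 333817}{-225 + 324779} = \frac{333772}{324554} = 333772 \cdot \frac{1}{324554} = \frac{166886}{162277}$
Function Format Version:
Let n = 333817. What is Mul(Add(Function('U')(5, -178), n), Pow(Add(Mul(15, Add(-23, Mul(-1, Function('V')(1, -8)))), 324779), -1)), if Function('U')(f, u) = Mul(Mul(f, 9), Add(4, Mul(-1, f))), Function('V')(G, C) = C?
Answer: Rational(166886, 162277) ≈ 1.0284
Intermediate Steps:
Function('U')(f, u) = Mul(9, f, Add(4, Mul(-1, f))) (Function('U')(f, u) = Mul(Mul(9, f), Add(4, Mul(-1, f))) = Mul(9, f, Add(4, Mul(-1, f))))
Mul(Add(Function('U')(5, -178), n), Pow(Add(Mul(15, Add(-23, Mul(-1, Function('V')(1, -8)))), 324779), -1)) = Mul(Add(Mul(9, 5, Add(4, Mul(-1, 5))), 333817), Pow(Add(Mul(15, Add(-23, Mul(-1, -8))), 324779), -1)) = Mul(Add(Mul(9, 5, Add(4, -5)), 333817), Pow(Add(Mul(15, Add(-23, 8)), 324779), -1)) = Mul(Add(Mul(9, 5, -1), 333817), Pow(Add(Mul(15, -15), 324779), -1)) = Mul(Add(-45, 333817), Pow(Add(-225, 324779), -1)) = Mul(333772, Pow(324554, -1)) = Mul(333772, Rational(1, 324554)) = Rational(166886, 162277)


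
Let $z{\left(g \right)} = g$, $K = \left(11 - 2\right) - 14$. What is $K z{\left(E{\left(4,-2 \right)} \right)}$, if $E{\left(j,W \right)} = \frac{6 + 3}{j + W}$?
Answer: $- \frac{45}{2} \approx -22.5$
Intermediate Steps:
$E{\left(j,W \right)} = \frac{9}{W + j}$
$K = -5$ ($K = \left(11 - 2\right) - 14 = 9 - 14 = -5$)
$K z{\left(E{\left(4,-2 \right)} \right)} = - 5 \frac{9}{-2 + 4} = - 5 \cdot \frac{9}{2} = - 5 \cdot 9 \cdot \frac{1}{2} = \left(-5\right) \frac{9}{2} = - \frac{45}{2}$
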